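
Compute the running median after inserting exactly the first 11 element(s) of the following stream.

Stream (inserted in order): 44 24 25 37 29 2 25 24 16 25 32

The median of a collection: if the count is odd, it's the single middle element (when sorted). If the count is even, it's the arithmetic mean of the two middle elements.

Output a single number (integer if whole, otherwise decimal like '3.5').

Answer: 25

Derivation:
Step 1: insert 44 -> lo=[44] (size 1, max 44) hi=[] (size 0) -> median=44
Step 2: insert 24 -> lo=[24] (size 1, max 24) hi=[44] (size 1, min 44) -> median=34
Step 3: insert 25 -> lo=[24, 25] (size 2, max 25) hi=[44] (size 1, min 44) -> median=25
Step 4: insert 37 -> lo=[24, 25] (size 2, max 25) hi=[37, 44] (size 2, min 37) -> median=31
Step 5: insert 29 -> lo=[24, 25, 29] (size 3, max 29) hi=[37, 44] (size 2, min 37) -> median=29
Step 6: insert 2 -> lo=[2, 24, 25] (size 3, max 25) hi=[29, 37, 44] (size 3, min 29) -> median=27
Step 7: insert 25 -> lo=[2, 24, 25, 25] (size 4, max 25) hi=[29, 37, 44] (size 3, min 29) -> median=25
Step 8: insert 24 -> lo=[2, 24, 24, 25] (size 4, max 25) hi=[25, 29, 37, 44] (size 4, min 25) -> median=25
Step 9: insert 16 -> lo=[2, 16, 24, 24, 25] (size 5, max 25) hi=[25, 29, 37, 44] (size 4, min 25) -> median=25
Step 10: insert 25 -> lo=[2, 16, 24, 24, 25] (size 5, max 25) hi=[25, 25, 29, 37, 44] (size 5, min 25) -> median=25
Step 11: insert 32 -> lo=[2, 16, 24, 24, 25, 25] (size 6, max 25) hi=[25, 29, 32, 37, 44] (size 5, min 25) -> median=25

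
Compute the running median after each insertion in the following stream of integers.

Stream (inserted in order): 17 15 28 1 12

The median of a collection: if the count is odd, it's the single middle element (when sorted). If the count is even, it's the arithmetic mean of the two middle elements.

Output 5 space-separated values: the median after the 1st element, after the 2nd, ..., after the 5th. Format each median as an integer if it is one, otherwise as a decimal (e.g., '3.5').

Step 1: insert 17 -> lo=[17] (size 1, max 17) hi=[] (size 0) -> median=17
Step 2: insert 15 -> lo=[15] (size 1, max 15) hi=[17] (size 1, min 17) -> median=16
Step 3: insert 28 -> lo=[15, 17] (size 2, max 17) hi=[28] (size 1, min 28) -> median=17
Step 4: insert 1 -> lo=[1, 15] (size 2, max 15) hi=[17, 28] (size 2, min 17) -> median=16
Step 5: insert 12 -> lo=[1, 12, 15] (size 3, max 15) hi=[17, 28] (size 2, min 17) -> median=15

Answer: 17 16 17 16 15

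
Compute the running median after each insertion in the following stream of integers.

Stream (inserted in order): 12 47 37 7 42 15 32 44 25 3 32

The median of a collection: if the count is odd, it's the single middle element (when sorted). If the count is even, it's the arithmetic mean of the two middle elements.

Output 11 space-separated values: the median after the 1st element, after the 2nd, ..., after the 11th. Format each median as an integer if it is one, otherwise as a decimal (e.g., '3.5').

Answer: 12 29.5 37 24.5 37 26 32 34.5 32 28.5 32

Derivation:
Step 1: insert 12 -> lo=[12] (size 1, max 12) hi=[] (size 0) -> median=12
Step 2: insert 47 -> lo=[12] (size 1, max 12) hi=[47] (size 1, min 47) -> median=29.5
Step 3: insert 37 -> lo=[12, 37] (size 2, max 37) hi=[47] (size 1, min 47) -> median=37
Step 4: insert 7 -> lo=[7, 12] (size 2, max 12) hi=[37, 47] (size 2, min 37) -> median=24.5
Step 5: insert 42 -> lo=[7, 12, 37] (size 3, max 37) hi=[42, 47] (size 2, min 42) -> median=37
Step 6: insert 15 -> lo=[7, 12, 15] (size 3, max 15) hi=[37, 42, 47] (size 3, min 37) -> median=26
Step 7: insert 32 -> lo=[7, 12, 15, 32] (size 4, max 32) hi=[37, 42, 47] (size 3, min 37) -> median=32
Step 8: insert 44 -> lo=[7, 12, 15, 32] (size 4, max 32) hi=[37, 42, 44, 47] (size 4, min 37) -> median=34.5
Step 9: insert 25 -> lo=[7, 12, 15, 25, 32] (size 5, max 32) hi=[37, 42, 44, 47] (size 4, min 37) -> median=32
Step 10: insert 3 -> lo=[3, 7, 12, 15, 25] (size 5, max 25) hi=[32, 37, 42, 44, 47] (size 5, min 32) -> median=28.5
Step 11: insert 32 -> lo=[3, 7, 12, 15, 25, 32] (size 6, max 32) hi=[32, 37, 42, 44, 47] (size 5, min 32) -> median=32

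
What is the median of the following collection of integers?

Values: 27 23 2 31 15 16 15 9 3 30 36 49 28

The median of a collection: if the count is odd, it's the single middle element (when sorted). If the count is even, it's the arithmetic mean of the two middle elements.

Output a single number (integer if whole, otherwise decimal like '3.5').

Answer: 23

Derivation:
Step 1: insert 27 -> lo=[27] (size 1, max 27) hi=[] (size 0) -> median=27
Step 2: insert 23 -> lo=[23] (size 1, max 23) hi=[27] (size 1, min 27) -> median=25
Step 3: insert 2 -> lo=[2, 23] (size 2, max 23) hi=[27] (size 1, min 27) -> median=23
Step 4: insert 31 -> lo=[2, 23] (size 2, max 23) hi=[27, 31] (size 2, min 27) -> median=25
Step 5: insert 15 -> lo=[2, 15, 23] (size 3, max 23) hi=[27, 31] (size 2, min 27) -> median=23
Step 6: insert 16 -> lo=[2, 15, 16] (size 3, max 16) hi=[23, 27, 31] (size 3, min 23) -> median=19.5
Step 7: insert 15 -> lo=[2, 15, 15, 16] (size 4, max 16) hi=[23, 27, 31] (size 3, min 23) -> median=16
Step 8: insert 9 -> lo=[2, 9, 15, 15] (size 4, max 15) hi=[16, 23, 27, 31] (size 4, min 16) -> median=15.5
Step 9: insert 3 -> lo=[2, 3, 9, 15, 15] (size 5, max 15) hi=[16, 23, 27, 31] (size 4, min 16) -> median=15
Step 10: insert 30 -> lo=[2, 3, 9, 15, 15] (size 5, max 15) hi=[16, 23, 27, 30, 31] (size 5, min 16) -> median=15.5
Step 11: insert 36 -> lo=[2, 3, 9, 15, 15, 16] (size 6, max 16) hi=[23, 27, 30, 31, 36] (size 5, min 23) -> median=16
Step 12: insert 49 -> lo=[2, 3, 9, 15, 15, 16] (size 6, max 16) hi=[23, 27, 30, 31, 36, 49] (size 6, min 23) -> median=19.5
Step 13: insert 28 -> lo=[2, 3, 9, 15, 15, 16, 23] (size 7, max 23) hi=[27, 28, 30, 31, 36, 49] (size 6, min 27) -> median=23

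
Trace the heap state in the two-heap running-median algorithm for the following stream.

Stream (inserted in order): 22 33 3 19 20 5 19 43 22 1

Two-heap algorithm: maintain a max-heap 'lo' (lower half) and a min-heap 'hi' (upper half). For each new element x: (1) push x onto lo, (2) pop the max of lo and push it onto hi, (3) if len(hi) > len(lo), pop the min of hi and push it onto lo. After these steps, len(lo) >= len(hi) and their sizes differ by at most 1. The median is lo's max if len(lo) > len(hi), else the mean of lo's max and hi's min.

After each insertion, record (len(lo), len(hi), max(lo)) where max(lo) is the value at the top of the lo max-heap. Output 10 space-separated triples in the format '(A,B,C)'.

Answer: (1,0,22) (1,1,22) (2,1,22) (2,2,19) (3,2,20) (3,3,19) (4,3,19) (4,4,19) (5,4,20) (5,5,19)

Derivation:
Step 1: insert 22 -> lo=[22] hi=[] -> (len(lo)=1, len(hi)=0, max(lo)=22)
Step 2: insert 33 -> lo=[22] hi=[33] -> (len(lo)=1, len(hi)=1, max(lo)=22)
Step 3: insert 3 -> lo=[3, 22] hi=[33] -> (len(lo)=2, len(hi)=1, max(lo)=22)
Step 4: insert 19 -> lo=[3, 19] hi=[22, 33] -> (len(lo)=2, len(hi)=2, max(lo)=19)
Step 5: insert 20 -> lo=[3, 19, 20] hi=[22, 33] -> (len(lo)=3, len(hi)=2, max(lo)=20)
Step 6: insert 5 -> lo=[3, 5, 19] hi=[20, 22, 33] -> (len(lo)=3, len(hi)=3, max(lo)=19)
Step 7: insert 19 -> lo=[3, 5, 19, 19] hi=[20, 22, 33] -> (len(lo)=4, len(hi)=3, max(lo)=19)
Step 8: insert 43 -> lo=[3, 5, 19, 19] hi=[20, 22, 33, 43] -> (len(lo)=4, len(hi)=4, max(lo)=19)
Step 9: insert 22 -> lo=[3, 5, 19, 19, 20] hi=[22, 22, 33, 43] -> (len(lo)=5, len(hi)=4, max(lo)=20)
Step 10: insert 1 -> lo=[1, 3, 5, 19, 19] hi=[20, 22, 22, 33, 43] -> (len(lo)=5, len(hi)=5, max(lo)=19)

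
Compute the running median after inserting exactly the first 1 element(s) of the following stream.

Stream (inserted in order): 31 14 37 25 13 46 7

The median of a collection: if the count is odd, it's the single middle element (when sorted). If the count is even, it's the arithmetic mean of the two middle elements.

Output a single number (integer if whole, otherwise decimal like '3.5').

Step 1: insert 31 -> lo=[31] (size 1, max 31) hi=[] (size 0) -> median=31

Answer: 31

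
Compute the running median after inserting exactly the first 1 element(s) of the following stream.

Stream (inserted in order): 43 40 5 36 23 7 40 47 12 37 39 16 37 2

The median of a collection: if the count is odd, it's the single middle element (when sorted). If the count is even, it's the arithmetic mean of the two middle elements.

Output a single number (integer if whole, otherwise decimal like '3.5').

Answer: 43

Derivation:
Step 1: insert 43 -> lo=[43] (size 1, max 43) hi=[] (size 0) -> median=43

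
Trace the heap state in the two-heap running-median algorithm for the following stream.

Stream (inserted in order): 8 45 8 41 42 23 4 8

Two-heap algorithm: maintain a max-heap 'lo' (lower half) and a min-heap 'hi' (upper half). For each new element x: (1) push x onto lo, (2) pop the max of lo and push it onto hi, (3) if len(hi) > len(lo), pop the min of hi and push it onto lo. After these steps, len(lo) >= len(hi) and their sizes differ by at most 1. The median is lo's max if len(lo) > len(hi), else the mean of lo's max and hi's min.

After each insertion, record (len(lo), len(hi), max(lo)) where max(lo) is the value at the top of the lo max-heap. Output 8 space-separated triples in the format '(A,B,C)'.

Answer: (1,0,8) (1,1,8) (2,1,8) (2,2,8) (3,2,41) (3,3,23) (4,3,23) (4,4,8)

Derivation:
Step 1: insert 8 -> lo=[8] hi=[] -> (len(lo)=1, len(hi)=0, max(lo)=8)
Step 2: insert 45 -> lo=[8] hi=[45] -> (len(lo)=1, len(hi)=1, max(lo)=8)
Step 3: insert 8 -> lo=[8, 8] hi=[45] -> (len(lo)=2, len(hi)=1, max(lo)=8)
Step 4: insert 41 -> lo=[8, 8] hi=[41, 45] -> (len(lo)=2, len(hi)=2, max(lo)=8)
Step 5: insert 42 -> lo=[8, 8, 41] hi=[42, 45] -> (len(lo)=3, len(hi)=2, max(lo)=41)
Step 6: insert 23 -> lo=[8, 8, 23] hi=[41, 42, 45] -> (len(lo)=3, len(hi)=3, max(lo)=23)
Step 7: insert 4 -> lo=[4, 8, 8, 23] hi=[41, 42, 45] -> (len(lo)=4, len(hi)=3, max(lo)=23)
Step 8: insert 8 -> lo=[4, 8, 8, 8] hi=[23, 41, 42, 45] -> (len(lo)=4, len(hi)=4, max(lo)=8)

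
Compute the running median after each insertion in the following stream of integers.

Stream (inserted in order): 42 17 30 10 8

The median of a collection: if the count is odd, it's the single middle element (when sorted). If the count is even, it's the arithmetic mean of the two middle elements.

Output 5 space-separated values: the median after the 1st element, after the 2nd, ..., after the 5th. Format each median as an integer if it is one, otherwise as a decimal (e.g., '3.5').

Answer: 42 29.5 30 23.5 17

Derivation:
Step 1: insert 42 -> lo=[42] (size 1, max 42) hi=[] (size 0) -> median=42
Step 2: insert 17 -> lo=[17] (size 1, max 17) hi=[42] (size 1, min 42) -> median=29.5
Step 3: insert 30 -> lo=[17, 30] (size 2, max 30) hi=[42] (size 1, min 42) -> median=30
Step 4: insert 10 -> lo=[10, 17] (size 2, max 17) hi=[30, 42] (size 2, min 30) -> median=23.5
Step 5: insert 8 -> lo=[8, 10, 17] (size 3, max 17) hi=[30, 42] (size 2, min 30) -> median=17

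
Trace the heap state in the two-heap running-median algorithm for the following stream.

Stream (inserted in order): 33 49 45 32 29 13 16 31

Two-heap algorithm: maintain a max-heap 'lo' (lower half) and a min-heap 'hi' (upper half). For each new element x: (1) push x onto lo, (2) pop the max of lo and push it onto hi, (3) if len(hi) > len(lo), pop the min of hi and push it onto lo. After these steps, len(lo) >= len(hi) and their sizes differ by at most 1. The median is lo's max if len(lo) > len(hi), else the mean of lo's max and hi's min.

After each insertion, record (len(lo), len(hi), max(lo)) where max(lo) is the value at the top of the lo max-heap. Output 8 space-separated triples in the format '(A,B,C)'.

Answer: (1,0,33) (1,1,33) (2,1,45) (2,2,33) (3,2,33) (3,3,32) (4,3,32) (4,4,31)

Derivation:
Step 1: insert 33 -> lo=[33] hi=[] -> (len(lo)=1, len(hi)=0, max(lo)=33)
Step 2: insert 49 -> lo=[33] hi=[49] -> (len(lo)=1, len(hi)=1, max(lo)=33)
Step 3: insert 45 -> lo=[33, 45] hi=[49] -> (len(lo)=2, len(hi)=1, max(lo)=45)
Step 4: insert 32 -> lo=[32, 33] hi=[45, 49] -> (len(lo)=2, len(hi)=2, max(lo)=33)
Step 5: insert 29 -> lo=[29, 32, 33] hi=[45, 49] -> (len(lo)=3, len(hi)=2, max(lo)=33)
Step 6: insert 13 -> lo=[13, 29, 32] hi=[33, 45, 49] -> (len(lo)=3, len(hi)=3, max(lo)=32)
Step 7: insert 16 -> lo=[13, 16, 29, 32] hi=[33, 45, 49] -> (len(lo)=4, len(hi)=3, max(lo)=32)
Step 8: insert 31 -> lo=[13, 16, 29, 31] hi=[32, 33, 45, 49] -> (len(lo)=4, len(hi)=4, max(lo)=31)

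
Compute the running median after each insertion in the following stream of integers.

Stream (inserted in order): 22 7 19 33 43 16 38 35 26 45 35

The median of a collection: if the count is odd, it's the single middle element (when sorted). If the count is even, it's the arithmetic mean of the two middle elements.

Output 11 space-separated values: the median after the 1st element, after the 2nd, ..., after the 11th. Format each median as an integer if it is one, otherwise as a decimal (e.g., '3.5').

Step 1: insert 22 -> lo=[22] (size 1, max 22) hi=[] (size 0) -> median=22
Step 2: insert 7 -> lo=[7] (size 1, max 7) hi=[22] (size 1, min 22) -> median=14.5
Step 3: insert 19 -> lo=[7, 19] (size 2, max 19) hi=[22] (size 1, min 22) -> median=19
Step 4: insert 33 -> lo=[7, 19] (size 2, max 19) hi=[22, 33] (size 2, min 22) -> median=20.5
Step 5: insert 43 -> lo=[7, 19, 22] (size 3, max 22) hi=[33, 43] (size 2, min 33) -> median=22
Step 6: insert 16 -> lo=[7, 16, 19] (size 3, max 19) hi=[22, 33, 43] (size 3, min 22) -> median=20.5
Step 7: insert 38 -> lo=[7, 16, 19, 22] (size 4, max 22) hi=[33, 38, 43] (size 3, min 33) -> median=22
Step 8: insert 35 -> lo=[7, 16, 19, 22] (size 4, max 22) hi=[33, 35, 38, 43] (size 4, min 33) -> median=27.5
Step 9: insert 26 -> lo=[7, 16, 19, 22, 26] (size 5, max 26) hi=[33, 35, 38, 43] (size 4, min 33) -> median=26
Step 10: insert 45 -> lo=[7, 16, 19, 22, 26] (size 5, max 26) hi=[33, 35, 38, 43, 45] (size 5, min 33) -> median=29.5
Step 11: insert 35 -> lo=[7, 16, 19, 22, 26, 33] (size 6, max 33) hi=[35, 35, 38, 43, 45] (size 5, min 35) -> median=33

Answer: 22 14.5 19 20.5 22 20.5 22 27.5 26 29.5 33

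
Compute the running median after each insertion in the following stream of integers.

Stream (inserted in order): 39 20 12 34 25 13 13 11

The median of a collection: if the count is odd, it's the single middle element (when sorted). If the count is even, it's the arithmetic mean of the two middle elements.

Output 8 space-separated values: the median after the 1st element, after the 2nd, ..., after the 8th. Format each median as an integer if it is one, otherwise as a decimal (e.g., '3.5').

Answer: 39 29.5 20 27 25 22.5 20 16.5

Derivation:
Step 1: insert 39 -> lo=[39] (size 1, max 39) hi=[] (size 0) -> median=39
Step 2: insert 20 -> lo=[20] (size 1, max 20) hi=[39] (size 1, min 39) -> median=29.5
Step 3: insert 12 -> lo=[12, 20] (size 2, max 20) hi=[39] (size 1, min 39) -> median=20
Step 4: insert 34 -> lo=[12, 20] (size 2, max 20) hi=[34, 39] (size 2, min 34) -> median=27
Step 5: insert 25 -> lo=[12, 20, 25] (size 3, max 25) hi=[34, 39] (size 2, min 34) -> median=25
Step 6: insert 13 -> lo=[12, 13, 20] (size 3, max 20) hi=[25, 34, 39] (size 3, min 25) -> median=22.5
Step 7: insert 13 -> lo=[12, 13, 13, 20] (size 4, max 20) hi=[25, 34, 39] (size 3, min 25) -> median=20
Step 8: insert 11 -> lo=[11, 12, 13, 13] (size 4, max 13) hi=[20, 25, 34, 39] (size 4, min 20) -> median=16.5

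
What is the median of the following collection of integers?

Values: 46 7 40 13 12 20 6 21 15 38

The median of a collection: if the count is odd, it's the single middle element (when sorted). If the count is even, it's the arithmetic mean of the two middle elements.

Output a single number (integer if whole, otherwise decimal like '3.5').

Step 1: insert 46 -> lo=[46] (size 1, max 46) hi=[] (size 0) -> median=46
Step 2: insert 7 -> lo=[7] (size 1, max 7) hi=[46] (size 1, min 46) -> median=26.5
Step 3: insert 40 -> lo=[7, 40] (size 2, max 40) hi=[46] (size 1, min 46) -> median=40
Step 4: insert 13 -> lo=[7, 13] (size 2, max 13) hi=[40, 46] (size 2, min 40) -> median=26.5
Step 5: insert 12 -> lo=[7, 12, 13] (size 3, max 13) hi=[40, 46] (size 2, min 40) -> median=13
Step 6: insert 20 -> lo=[7, 12, 13] (size 3, max 13) hi=[20, 40, 46] (size 3, min 20) -> median=16.5
Step 7: insert 6 -> lo=[6, 7, 12, 13] (size 4, max 13) hi=[20, 40, 46] (size 3, min 20) -> median=13
Step 8: insert 21 -> lo=[6, 7, 12, 13] (size 4, max 13) hi=[20, 21, 40, 46] (size 4, min 20) -> median=16.5
Step 9: insert 15 -> lo=[6, 7, 12, 13, 15] (size 5, max 15) hi=[20, 21, 40, 46] (size 4, min 20) -> median=15
Step 10: insert 38 -> lo=[6, 7, 12, 13, 15] (size 5, max 15) hi=[20, 21, 38, 40, 46] (size 5, min 20) -> median=17.5

Answer: 17.5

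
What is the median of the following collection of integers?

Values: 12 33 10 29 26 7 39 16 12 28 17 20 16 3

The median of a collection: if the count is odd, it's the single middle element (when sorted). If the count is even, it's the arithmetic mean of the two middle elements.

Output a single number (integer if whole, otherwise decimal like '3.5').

Step 1: insert 12 -> lo=[12] (size 1, max 12) hi=[] (size 0) -> median=12
Step 2: insert 33 -> lo=[12] (size 1, max 12) hi=[33] (size 1, min 33) -> median=22.5
Step 3: insert 10 -> lo=[10, 12] (size 2, max 12) hi=[33] (size 1, min 33) -> median=12
Step 4: insert 29 -> lo=[10, 12] (size 2, max 12) hi=[29, 33] (size 2, min 29) -> median=20.5
Step 5: insert 26 -> lo=[10, 12, 26] (size 3, max 26) hi=[29, 33] (size 2, min 29) -> median=26
Step 6: insert 7 -> lo=[7, 10, 12] (size 3, max 12) hi=[26, 29, 33] (size 3, min 26) -> median=19
Step 7: insert 39 -> lo=[7, 10, 12, 26] (size 4, max 26) hi=[29, 33, 39] (size 3, min 29) -> median=26
Step 8: insert 16 -> lo=[7, 10, 12, 16] (size 4, max 16) hi=[26, 29, 33, 39] (size 4, min 26) -> median=21
Step 9: insert 12 -> lo=[7, 10, 12, 12, 16] (size 5, max 16) hi=[26, 29, 33, 39] (size 4, min 26) -> median=16
Step 10: insert 28 -> lo=[7, 10, 12, 12, 16] (size 5, max 16) hi=[26, 28, 29, 33, 39] (size 5, min 26) -> median=21
Step 11: insert 17 -> lo=[7, 10, 12, 12, 16, 17] (size 6, max 17) hi=[26, 28, 29, 33, 39] (size 5, min 26) -> median=17
Step 12: insert 20 -> lo=[7, 10, 12, 12, 16, 17] (size 6, max 17) hi=[20, 26, 28, 29, 33, 39] (size 6, min 20) -> median=18.5
Step 13: insert 16 -> lo=[7, 10, 12, 12, 16, 16, 17] (size 7, max 17) hi=[20, 26, 28, 29, 33, 39] (size 6, min 20) -> median=17
Step 14: insert 3 -> lo=[3, 7, 10, 12, 12, 16, 16] (size 7, max 16) hi=[17, 20, 26, 28, 29, 33, 39] (size 7, min 17) -> median=16.5

Answer: 16.5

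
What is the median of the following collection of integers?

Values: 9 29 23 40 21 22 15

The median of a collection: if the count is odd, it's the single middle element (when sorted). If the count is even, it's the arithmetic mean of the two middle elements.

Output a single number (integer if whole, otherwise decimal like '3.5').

Answer: 22

Derivation:
Step 1: insert 9 -> lo=[9] (size 1, max 9) hi=[] (size 0) -> median=9
Step 2: insert 29 -> lo=[9] (size 1, max 9) hi=[29] (size 1, min 29) -> median=19
Step 3: insert 23 -> lo=[9, 23] (size 2, max 23) hi=[29] (size 1, min 29) -> median=23
Step 4: insert 40 -> lo=[9, 23] (size 2, max 23) hi=[29, 40] (size 2, min 29) -> median=26
Step 5: insert 21 -> lo=[9, 21, 23] (size 3, max 23) hi=[29, 40] (size 2, min 29) -> median=23
Step 6: insert 22 -> lo=[9, 21, 22] (size 3, max 22) hi=[23, 29, 40] (size 3, min 23) -> median=22.5
Step 7: insert 15 -> lo=[9, 15, 21, 22] (size 4, max 22) hi=[23, 29, 40] (size 3, min 23) -> median=22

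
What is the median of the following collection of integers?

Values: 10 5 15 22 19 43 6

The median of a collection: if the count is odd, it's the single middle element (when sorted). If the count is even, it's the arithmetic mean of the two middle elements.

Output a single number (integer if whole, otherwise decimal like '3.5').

Answer: 15

Derivation:
Step 1: insert 10 -> lo=[10] (size 1, max 10) hi=[] (size 0) -> median=10
Step 2: insert 5 -> lo=[5] (size 1, max 5) hi=[10] (size 1, min 10) -> median=7.5
Step 3: insert 15 -> lo=[5, 10] (size 2, max 10) hi=[15] (size 1, min 15) -> median=10
Step 4: insert 22 -> lo=[5, 10] (size 2, max 10) hi=[15, 22] (size 2, min 15) -> median=12.5
Step 5: insert 19 -> lo=[5, 10, 15] (size 3, max 15) hi=[19, 22] (size 2, min 19) -> median=15
Step 6: insert 43 -> lo=[5, 10, 15] (size 3, max 15) hi=[19, 22, 43] (size 3, min 19) -> median=17
Step 7: insert 6 -> lo=[5, 6, 10, 15] (size 4, max 15) hi=[19, 22, 43] (size 3, min 19) -> median=15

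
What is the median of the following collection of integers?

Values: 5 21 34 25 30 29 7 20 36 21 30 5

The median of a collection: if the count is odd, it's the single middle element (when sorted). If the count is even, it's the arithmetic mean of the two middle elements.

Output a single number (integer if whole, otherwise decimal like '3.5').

Step 1: insert 5 -> lo=[5] (size 1, max 5) hi=[] (size 0) -> median=5
Step 2: insert 21 -> lo=[5] (size 1, max 5) hi=[21] (size 1, min 21) -> median=13
Step 3: insert 34 -> lo=[5, 21] (size 2, max 21) hi=[34] (size 1, min 34) -> median=21
Step 4: insert 25 -> lo=[5, 21] (size 2, max 21) hi=[25, 34] (size 2, min 25) -> median=23
Step 5: insert 30 -> lo=[5, 21, 25] (size 3, max 25) hi=[30, 34] (size 2, min 30) -> median=25
Step 6: insert 29 -> lo=[5, 21, 25] (size 3, max 25) hi=[29, 30, 34] (size 3, min 29) -> median=27
Step 7: insert 7 -> lo=[5, 7, 21, 25] (size 4, max 25) hi=[29, 30, 34] (size 3, min 29) -> median=25
Step 8: insert 20 -> lo=[5, 7, 20, 21] (size 4, max 21) hi=[25, 29, 30, 34] (size 4, min 25) -> median=23
Step 9: insert 36 -> lo=[5, 7, 20, 21, 25] (size 5, max 25) hi=[29, 30, 34, 36] (size 4, min 29) -> median=25
Step 10: insert 21 -> lo=[5, 7, 20, 21, 21] (size 5, max 21) hi=[25, 29, 30, 34, 36] (size 5, min 25) -> median=23
Step 11: insert 30 -> lo=[5, 7, 20, 21, 21, 25] (size 6, max 25) hi=[29, 30, 30, 34, 36] (size 5, min 29) -> median=25
Step 12: insert 5 -> lo=[5, 5, 7, 20, 21, 21] (size 6, max 21) hi=[25, 29, 30, 30, 34, 36] (size 6, min 25) -> median=23

Answer: 23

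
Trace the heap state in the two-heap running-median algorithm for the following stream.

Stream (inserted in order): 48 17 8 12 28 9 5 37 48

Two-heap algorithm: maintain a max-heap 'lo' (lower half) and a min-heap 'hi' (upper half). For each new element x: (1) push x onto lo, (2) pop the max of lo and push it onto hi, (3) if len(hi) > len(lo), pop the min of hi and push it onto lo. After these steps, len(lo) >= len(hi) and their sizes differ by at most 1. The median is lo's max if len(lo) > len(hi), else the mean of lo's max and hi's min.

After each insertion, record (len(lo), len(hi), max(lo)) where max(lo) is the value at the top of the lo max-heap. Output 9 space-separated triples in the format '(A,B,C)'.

Step 1: insert 48 -> lo=[48] hi=[] -> (len(lo)=1, len(hi)=0, max(lo)=48)
Step 2: insert 17 -> lo=[17] hi=[48] -> (len(lo)=1, len(hi)=1, max(lo)=17)
Step 3: insert 8 -> lo=[8, 17] hi=[48] -> (len(lo)=2, len(hi)=1, max(lo)=17)
Step 4: insert 12 -> lo=[8, 12] hi=[17, 48] -> (len(lo)=2, len(hi)=2, max(lo)=12)
Step 5: insert 28 -> lo=[8, 12, 17] hi=[28, 48] -> (len(lo)=3, len(hi)=2, max(lo)=17)
Step 6: insert 9 -> lo=[8, 9, 12] hi=[17, 28, 48] -> (len(lo)=3, len(hi)=3, max(lo)=12)
Step 7: insert 5 -> lo=[5, 8, 9, 12] hi=[17, 28, 48] -> (len(lo)=4, len(hi)=3, max(lo)=12)
Step 8: insert 37 -> lo=[5, 8, 9, 12] hi=[17, 28, 37, 48] -> (len(lo)=4, len(hi)=4, max(lo)=12)
Step 9: insert 48 -> lo=[5, 8, 9, 12, 17] hi=[28, 37, 48, 48] -> (len(lo)=5, len(hi)=4, max(lo)=17)

Answer: (1,0,48) (1,1,17) (2,1,17) (2,2,12) (3,2,17) (3,3,12) (4,3,12) (4,4,12) (5,4,17)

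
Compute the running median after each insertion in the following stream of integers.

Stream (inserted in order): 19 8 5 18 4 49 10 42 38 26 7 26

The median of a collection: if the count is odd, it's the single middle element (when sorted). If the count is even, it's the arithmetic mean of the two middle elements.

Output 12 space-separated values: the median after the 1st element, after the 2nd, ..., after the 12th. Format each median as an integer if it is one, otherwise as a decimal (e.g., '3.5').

Answer: 19 13.5 8 13 8 13 10 14 18 18.5 18 18.5

Derivation:
Step 1: insert 19 -> lo=[19] (size 1, max 19) hi=[] (size 0) -> median=19
Step 2: insert 8 -> lo=[8] (size 1, max 8) hi=[19] (size 1, min 19) -> median=13.5
Step 3: insert 5 -> lo=[5, 8] (size 2, max 8) hi=[19] (size 1, min 19) -> median=8
Step 4: insert 18 -> lo=[5, 8] (size 2, max 8) hi=[18, 19] (size 2, min 18) -> median=13
Step 5: insert 4 -> lo=[4, 5, 8] (size 3, max 8) hi=[18, 19] (size 2, min 18) -> median=8
Step 6: insert 49 -> lo=[4, 5, 8] (size 3, max 8) hi=[18, 19, 49] (size 3, min 18) -> median=13
Step 7: insert 10 -> lo=[4, 5, 8, 10] (size 4, max 10) hi=[18, 19, 49] (size 3, min 18) -> median=10
Step 8: insert 42 -> lo=[4, 5, 8, 10] (size 4, max 10) hi=[18, 19, 42, 49] (size 4, min 18) -> median=14
Step 9: insert 38 -> lo=[4, 5, 8, 10, 18] (size 5, max 18) hi=[19, 38, 42, 49] (size 4, min 19) -> median=18
Step 10: insert 26 -> lo=[4, 5, 8, 10, 18] (size 5, max 18) hi=[19, 26, 38, 42, 49] (size 5, min 19) -> median=18.5
Step 11: insert 7 -> lo=[4, 5, 7, 8, 10, 18] (size 6, max 18) hi=[19, 26, 38, 42, 49] (size 5, min 19) -> median=18
Step 12: insert 26 -> lo=[4, 5, 7, 8, 10, 18] (size 6, max 18) hi=[19, 26, 26, 38, 42, 49] (size 6, min 19) -> median=18.5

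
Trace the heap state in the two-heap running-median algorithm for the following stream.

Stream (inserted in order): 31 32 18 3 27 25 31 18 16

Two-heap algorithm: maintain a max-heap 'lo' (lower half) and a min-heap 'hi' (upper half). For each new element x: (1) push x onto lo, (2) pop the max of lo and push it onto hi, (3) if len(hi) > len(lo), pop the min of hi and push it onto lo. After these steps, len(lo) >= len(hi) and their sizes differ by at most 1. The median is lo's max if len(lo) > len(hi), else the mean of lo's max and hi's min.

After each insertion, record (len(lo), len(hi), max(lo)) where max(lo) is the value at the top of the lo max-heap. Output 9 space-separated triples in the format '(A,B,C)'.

Answer: (1,0,31) (1,1,31) (2,1,31) (2,2,18) (3,2,27) (3,3,25) (4,3,27) (4,4,25) (5,4,25)

Derivation:
Step 1: insert 31 -> lo=[31] hi=[] -> (len(lo)=1, len(hi)=0, max(lo)=31)
Step 2: insert 32 -> lo=[31] hi=[32] -> (len(lo)=1, len(hi)=1, max(lo)=31)
Step 3: insert 18 -> lo=[18, 31] hi=[32] -> (len(lo)=2, len(hi)=1, max(lo)=31)
Step 4: insert 3 -> lo=[3, 18] hi=[31, 32] -> (len(lo)=2, len(hi)=2, max(lo)=18)
Step 5: insert 27 -> lo=[3, 18, 27] hi=[31, 32] -> (len(lo)=3, len(hi)=2, max(lo)=27)
Step 6: insert 25 -> lo=[3, 18, 25] hi=[27, 31, 32] -> (len(lo)=3, len(hi)=3, max(lo)=25)
Step 7: insert 31 -> lo=[3, 18, 25, 27] hi=[31, 31, 32] -> (len(lo)=4, len(hi)=3, max(lo)=27)
Step 8: insert 18 -> lo=[3, 18, 18, 25] hi=[27, 31, 31, 32] -> (len(lo)=4, len(hi)=4, max(lo)=25)
Step 9: insert 16 -> lo=[3, 16, 18, 18, 25] hi=[27, 31, 31, 32] -> (len(lo)=5, len(hi)=4, max(lo)=25)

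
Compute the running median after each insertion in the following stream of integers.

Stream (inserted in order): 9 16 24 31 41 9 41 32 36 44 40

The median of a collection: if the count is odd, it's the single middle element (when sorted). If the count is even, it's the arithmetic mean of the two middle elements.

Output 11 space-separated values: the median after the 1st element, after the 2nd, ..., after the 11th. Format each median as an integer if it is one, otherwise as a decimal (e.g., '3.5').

Step 1: insert 9 -> lo=[9] (size 1, max 9) hi=[] (size 0) -> median=9
Step 2: insert 16 -> lo=[9] (size 1, max 9) hi=[16] (size 1, min 16) -> median=12.5
Step 3: insert 24 -> lo=[9, 16] (size 2, max 16) hi=[24] (size 1, min 24) -> median=16
Step 4: insert 31 -> lo=[9, 16] (size 2, max 16) hi=[24, 31] (size 2, min 24) -> median=20
Step 5: insert 41 -> lo=[9, 16, 24] (size 3, max 24) hi=[31, 41] (size 2, min 31) -> median=24
Step 6: insert 9 -> lo=[9, 9, 16] (size 3, max 16) hi=[24, 31, 41] (size 3, min 24) -> median=20
Step 7: insert 41 -> lo=[9, 9, 16, 24] (size 4, max 24) hi=[31, 41, 41] (size 3, min 31) -> median=24
Step 8: insert 32 -> lo=[9, 9, 16, 24] (size 4, max 24) hi=[31, 32, 41, 41] (size 4, min 31) -> median=27.5
Step 9: insert 36 -> lo=[9, 9, 16, 24, 31] (size 5, max 31) hi=[32, 36, 41, 41] (size 4, min 32) -> median=31
Step 10: insert 44 -> lo=[9, 9, 16, 24, 31] (size 5, max 31) hi=[32, 36, 41, 41, 44] (size 5, min 32) -> median=31.5
Step 11: insert 40 -> lo=[9, 9, 16, 24, 31, 32] (size 6, max 32) hi=[36, 40, 41, 41, 44] (size 5, min 36) -> median=32

Answer: 9 12.5 16 20 24 20 24 27.5 31 31.5 32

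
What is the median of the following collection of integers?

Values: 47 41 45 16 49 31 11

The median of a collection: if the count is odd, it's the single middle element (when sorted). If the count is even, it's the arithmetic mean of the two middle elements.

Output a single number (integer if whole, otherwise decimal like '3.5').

Step 1: insert 47 -> lo=[47] (size 1, max 47) hi=[] (size 0) -> median=47
Step 2: insert 41 -> lo=[41] (size 1, max 41) hi=[47] (size 1, min 47) -> median=44
Step 3: insert 45 -> lo=[41, 45] (size 2, max 45) hi=[47] (size 1, min 47) -> median=45
Step 4: insert 16 -> lo=[16, 41] (size 2, max 41) hi=[45, 47] (size 2, min 45) -> median=43
Step 5: insert 49 -> lo=[16, 41, 45] (size 3, max 45) hi=[47, 49] (size 2, min 47) -> median=45
Step 6: insert 31 -> lo=[16, 31, 41] (size 3, max 41) hi=[45, 47, 49] (size 3, min 45) -> median=43
Step 7: insert 11 -> lo=[11, 16, 31, 41] (size 4, max 41) hi=[45, 47, 49] (size 3, min 45) -> median=41

Answer: 41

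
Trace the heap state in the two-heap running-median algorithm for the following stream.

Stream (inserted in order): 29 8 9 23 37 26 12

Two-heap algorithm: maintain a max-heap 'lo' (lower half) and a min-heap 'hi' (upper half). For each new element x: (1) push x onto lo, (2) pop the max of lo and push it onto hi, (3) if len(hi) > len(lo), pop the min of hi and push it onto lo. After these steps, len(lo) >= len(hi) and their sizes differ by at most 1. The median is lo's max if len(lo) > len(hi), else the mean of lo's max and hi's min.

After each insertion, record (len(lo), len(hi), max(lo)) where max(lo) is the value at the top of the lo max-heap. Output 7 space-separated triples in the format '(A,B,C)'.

Answer: (1,0,29) (1,1,8) (2,1,9) (2,2,9) (3,2,23) (3,3,23) (4,3,23)

Derivation:
Step 1: insert 29 -> lo=[29] hi=[] -> (len(lo)=1, len(hi)=0, max(lo)=29)
Step 2: insert 8 -> lo=[8] hi=[29] -> (len(lo)=1, len(hi)=1, max(lo)=8)
Step 3: insert 9 -> lo=[8, 9] hi=[29] -> (len(lo)=2, len(hi)=1, max(lo)=9)
Step 4: insert 23 -> lo=[8, 9] hi=[23, 29] -> (len(lo)=2, len(hi)=2, max(lo)=9)
Step 5: insert 37 -> lo=[8, 9, 23] hi=[29, 37] -> (len(lo)=3, len(hi)=2, max(lo)=23)
Step 6: insert 26 -> lo=[8, 9, 23] hi=[26, 29, 37] -> (len(lo)=3, len(hi)=3, max(lo)=23)
Step 7: insert 12 -> lo=[8, 9, 12, 23] hi=[26, 29, 37] -> (len(lo)=4, len(hi)=3, max(lo)=23)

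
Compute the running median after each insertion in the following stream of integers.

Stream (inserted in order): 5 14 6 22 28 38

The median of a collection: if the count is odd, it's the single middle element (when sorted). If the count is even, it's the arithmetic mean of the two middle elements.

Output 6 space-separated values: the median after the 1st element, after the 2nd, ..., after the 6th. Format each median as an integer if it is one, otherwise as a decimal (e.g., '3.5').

Step 1: insert 5 -> lo=[5] (size 1, max 5) hi=[] (size 0) -> median=5
Step 2: insert 14 -> lo=[5] (size 1, max 5) hi=[14] (size 1, min 14) -> median=9.5
Step 3: insert 6 -> lo=[5, 6] (size 2, max 6) hi=[14] (size 1, min 14) -> median=6
Step 4: insert 22 -> lo=[5, 6] (size 2, max 6) hi=[14, 22] (size 2, min 14) -> median=10
Step 5: insert 28 -> lo=[5, 6, 14] (size 3, max 14) hi=[22, 28] (size 2, min 22) -> median=14
Step 6: insert 38 -> lo=[5, 6, 14] (size 3, max 14) hi=[22, 28, 38] (size 3, min 22) -> median=18

Answer: 5 9.5 6 10 14 18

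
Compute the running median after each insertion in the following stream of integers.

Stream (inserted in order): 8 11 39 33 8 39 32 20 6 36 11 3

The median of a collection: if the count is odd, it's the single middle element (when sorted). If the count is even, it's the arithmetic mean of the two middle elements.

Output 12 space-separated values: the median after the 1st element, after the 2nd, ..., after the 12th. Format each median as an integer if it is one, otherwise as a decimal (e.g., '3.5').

Answer: 8 9.5 11 22 11 22 32 26 20 26 20 15.5

Derivation:
Step 1: insert 8 -> lo=[8] (size 1, max 8) hi=[] (size 0) -> median=8
Step 2: insert 11 -> lo=[8] (size 1, max 8) hi=[11] (size 1, min 11) -> median=9.5
Step 3: insert 39 -> lo=[8, 11] (size 2, max 11) hi=[39] (size 1, min 39) -> median=11
Step 4: insert 33 -> lo=[8, 11] (size 2, max 11) hi=[33, 39] (size 2, min 33) -> median=22
Step 5: insert 8 -> lo=[8, 8, 11] (size 3, max 11) hi=[33, 39] (size 2, min 33) -> median=11
Step 6: insert 39 -> lo=[8, 8, 11] (size 3, max 11) hi=[33, 39, 39] (size 3, min 33) -> median=22
Step 7: insert 32 -> lo=[8, 8, 11, 32] (size 4, max 32) hi=[33, 39, 39] (size 3, min 33) -> median=32
Step 8: insert 20 -> lo=[8, 8, 11, 20] (size 4, max 20) hi=[32, 33, 39, 39] (size 4, min 32) -> median=26
Step 9: insert 6 -> lo=[6, 8, 8, 11, 20] (size 5, max 20) hi=[32, 33, 39, 39] (size 4, min 32) -> median=20
Step 10: insert 36 -> lo=[6, 8, 8, 11, 20] (size 5, max 20) hi=[32, 33, 36, 39, 39] (size 5, min 32) -> median=26
Step 11: insert 11 -> lo=[6, 8, 8, 11, 11, 20] (size 6, max 20) hi=[32, 33, 36, 39, 39] (size 5, min 32) -> median=20
Step 12: insert 3 -> lo=[3, 6, 8, 8, 11, 11] (size 6, max 11) hi=[20, 32, 33, 36, 39, 39] (size 6, min 20) -> median=15.5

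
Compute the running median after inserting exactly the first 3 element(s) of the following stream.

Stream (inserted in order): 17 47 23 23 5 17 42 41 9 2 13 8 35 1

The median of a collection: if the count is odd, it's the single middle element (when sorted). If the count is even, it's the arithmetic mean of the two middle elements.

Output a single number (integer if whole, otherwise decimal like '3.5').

Step 1: insert 17 -> lo=[17] (size 1, max 17) hi=[] (size 0) -> median=17
Step 2: insert 47 -> lo=[17] (size 1, max 17) hi=[47] (size 1, min 47) -> median=32
Step 3: insert 23 -> lo=[17, 23] (size 2, max 23) hi=[47] (size 1, min 47) -> median=23

Answer: 23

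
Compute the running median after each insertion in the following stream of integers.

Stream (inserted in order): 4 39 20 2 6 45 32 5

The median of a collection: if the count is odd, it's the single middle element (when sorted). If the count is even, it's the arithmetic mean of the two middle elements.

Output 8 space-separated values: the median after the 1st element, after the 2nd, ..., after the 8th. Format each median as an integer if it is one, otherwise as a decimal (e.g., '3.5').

Answer: 4 21.5 20 12 6 13 20 13

Derivation:
Step 1: insert 4 -> lo=[4] (size 1, max 4) hi=[] (size 0) -> median=4
Step 2: insert 39 -> lo=[4] (size 1, max 4) hi=[39] (size 1, min 39) -> median=21.5
Step 3: insert 20 -> lo=[4, 20] (size 2, max 20) hi=[39] (size 1, min 39) -> median=20
Step 4: insert 2 -> lo=[2, 4] (size 2, max 4) hi=[20, 39] (size 2, min 20) -> median=12
Step 5: insert 6 -> lo=[2, 4, 6] (size 3, max 6) hi=[20, 39] (size 2, min 20) -> median=6
Step 6: insert 45 -> lo=[2, 4, 6] (size 3, max 6) hi=[20, 39, 45] (size 3, min 20) -> median=13
Step 7: insert 32 -> lo=[2, 4, 6, 20] (size 4, max 20) hi=[32, 39, 45] (size 3, min 32) -> median=20
Step 8: insert 5 -> lo=[2, 4, 5, 6] (size 4, max 6) hi=[20, 32, 39, 45] (size 4, min 20) -> median=13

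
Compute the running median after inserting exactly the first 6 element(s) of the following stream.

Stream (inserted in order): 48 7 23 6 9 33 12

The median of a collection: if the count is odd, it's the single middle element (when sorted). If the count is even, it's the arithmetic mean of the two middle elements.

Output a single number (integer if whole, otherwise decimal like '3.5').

Step 1: insert 48 -> lo=[48] (size 1, max 48) hi=[] (size 0) -> median=48
Step 2: insert 7 -> lo=[7] (size 1, max 7) hi=[48] (size 1, min 48) -> median=27.5
Step 3: insert 23 -> lo=[7, 23] (size 2, max 23) hi=[48] (size 1, min 48) -> median=23
Step 4: insert 6 -> lo=[6, 7] (size 2, max 7) hi=[23, 48] (size 2, min 23) -> median=15
Step 5: insert 9 -> lo=[6, 7, 9] (size 3, max 9) hi=[23, 48] (size 2, min 23) -> median=9
Step 6: insert 33 -> lo=[6, 7, 9] (size 3, max 9) hi=[23, 33, 48] (size 3, min 23) -> median=16

Answer: 16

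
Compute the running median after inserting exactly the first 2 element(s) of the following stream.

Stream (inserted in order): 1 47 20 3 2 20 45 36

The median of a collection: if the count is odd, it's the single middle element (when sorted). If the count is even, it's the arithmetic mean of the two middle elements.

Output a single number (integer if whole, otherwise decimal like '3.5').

Step 1: insert 1 -> lo=[1] (size 1, max 1) hi=[] (size 0) -> median=1
Step 2: insert 47 -> lo=[1] (size 1, max 1) hi=[47] (size 1, min 47) -> median=24

Answer: 24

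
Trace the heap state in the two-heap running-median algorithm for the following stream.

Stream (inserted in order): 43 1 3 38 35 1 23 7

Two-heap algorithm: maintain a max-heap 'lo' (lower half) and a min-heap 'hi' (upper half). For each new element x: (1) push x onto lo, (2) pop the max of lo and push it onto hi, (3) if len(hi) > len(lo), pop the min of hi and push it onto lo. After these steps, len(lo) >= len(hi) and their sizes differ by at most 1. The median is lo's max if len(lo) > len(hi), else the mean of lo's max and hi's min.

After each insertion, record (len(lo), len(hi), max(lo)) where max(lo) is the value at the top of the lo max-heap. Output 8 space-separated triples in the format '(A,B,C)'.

Answer: (1,0,43) (1,1,1) (2,1,3) (2,2,3) (3,2,35) (3,3,3) (4,3,23) (4,4,7)

Derivation:
Step 1: insert 43 -> lo=[43] hi=[] -> (len(lo)=1, len(hi)=0, max(lo)=43)
Step 2: insert 1 -> lo=[1] hi=[43] -> (len(lo)=1, len(hi)=1, max(lo)=1)
Step 3: insert 3 -> lo=[1, 3] hi=[43] -> (len(lo)=2, len(hi)=1, max(lo)=3)
Step 4: insert 38 -> lo=[1, 3] hi=[38, 43] -> (len(lo)=2, len(hi)=2, max(lo)=3)
Step 5: insert 35 -> lo=[1, 3, 35] hi=[38, 43] -> (len(lo)=3, len(hi)=2, max(lo)=35)
Step 6: insert 1 -> lo=[1, 1, 3] hi=[35, 38, 43] -> (len(lo)=3, len(hi)=3, max(lo)=3)
Step 7: insert 23 -> lo=[1, 1, 3, 23] hi=[35, 38, 43] -> (len(lo)=4, len(hi)=3, max(lo)=23)
Step 8: insert 7 -> lo=[1, 1, 3, 7] hi=[23, 35, 38, 43] -> (len(lo)=4, len(hi)=4, max(lo)=7)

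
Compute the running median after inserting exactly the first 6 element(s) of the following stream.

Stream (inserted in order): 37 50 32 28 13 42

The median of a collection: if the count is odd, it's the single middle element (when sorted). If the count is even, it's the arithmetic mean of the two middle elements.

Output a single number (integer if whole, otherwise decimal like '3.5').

Answer: 34.5

Derivation:
Step 1: insert 37 -> lo=[37] (size 1, max 37) hi=[] (size 0) -> median=37
Step 2: insert 50 -> lo=[37] (size 1, max 37) hi=[50] (size 1, min 50) -> median=43.5
Step 3: insert 32 -> lo=[32, 37] (size 2, max 37) hi=[50] (size 1, min 50) -> median=37
Step 4: insert 28 -> lo=[28, 32] (size 2, max 32) hi=[37, 50] (size 2, min 37) -> median=34.5
Step 5: insert 13 -> lo=[13, 28, 32] (size 3, max 32) hi=[37, 50] (size 2, min 37) -> median=32
Step 6: insert 42 -> lo=[13, 28, 32] (size 3, max 32) hi=[37, 42, 50] (size 3, min 37) -> median=34.5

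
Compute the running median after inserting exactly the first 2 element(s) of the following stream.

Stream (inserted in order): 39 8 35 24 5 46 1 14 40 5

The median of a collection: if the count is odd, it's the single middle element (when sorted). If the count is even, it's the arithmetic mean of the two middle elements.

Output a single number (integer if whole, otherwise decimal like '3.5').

Step 1: insert 39 -> lo=[39] (size 1, max 39) hi=[] (size 0) -> median=39
Step 2: insert 8 -> lo=[8] (size 1, max 8) hi=[39] (size 1, min 39) -> median=23.5

Answer: 23.5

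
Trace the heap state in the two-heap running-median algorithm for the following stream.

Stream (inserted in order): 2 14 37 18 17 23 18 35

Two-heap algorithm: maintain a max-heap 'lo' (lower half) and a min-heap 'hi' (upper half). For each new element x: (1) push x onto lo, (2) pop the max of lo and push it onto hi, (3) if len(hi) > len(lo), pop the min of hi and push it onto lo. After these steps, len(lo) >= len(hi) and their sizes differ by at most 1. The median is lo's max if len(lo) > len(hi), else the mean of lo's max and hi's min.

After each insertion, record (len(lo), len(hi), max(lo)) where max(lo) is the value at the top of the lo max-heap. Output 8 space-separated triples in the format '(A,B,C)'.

Answer: (1,0,2) (1,1,2) (2,1,14) (2,2,14) (3,2,17) (3,3,17) (4,3,18) (4,4,18)

Derivation:
Step 1: insert 2 -> lo=[2] hi=[] -> (len(lo)=1, len(hi)=0, max(lo)=2)
Step 2: insert 14 -> lo=[2] hi=[14] -> (len(lo)=1, len(hi)=1, max(lo)=2)
Step 3: insert 37 -> lo=[2, 14] hi=[37] -> (len(lo)=2, len(hi)=1, max(lo)=14)
Step 4: insert 18 -> lo=[2, 14] hi=[18, 37] -> (len(lo)=2, len(hi)=2, max(lo)=14)
Step 5: insert 17 -> lo=[2, 14, 17] hi=[18, 37] -> (len(lo)=3, len(hi)=2, max(lo)=17)
Step 6: insert 23 -> lo=[2, 14, 17] hi=[18, 23, 37] -> (len(lo)=3, len(hi)=3, max(lo)=17)
Step 7: insert 18 -> lo=[2, 14, 17, 18] hi=[18, 23, 37] -> (len(lo)=4, len(hi)=3, max(lo)=18)
Step 8: insert 35 -> lo=[2, 14, 17, 18] hi=[18, 23, 35, 37] -> (len(lo)=4, len(hi)=4, max(lo)=18)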